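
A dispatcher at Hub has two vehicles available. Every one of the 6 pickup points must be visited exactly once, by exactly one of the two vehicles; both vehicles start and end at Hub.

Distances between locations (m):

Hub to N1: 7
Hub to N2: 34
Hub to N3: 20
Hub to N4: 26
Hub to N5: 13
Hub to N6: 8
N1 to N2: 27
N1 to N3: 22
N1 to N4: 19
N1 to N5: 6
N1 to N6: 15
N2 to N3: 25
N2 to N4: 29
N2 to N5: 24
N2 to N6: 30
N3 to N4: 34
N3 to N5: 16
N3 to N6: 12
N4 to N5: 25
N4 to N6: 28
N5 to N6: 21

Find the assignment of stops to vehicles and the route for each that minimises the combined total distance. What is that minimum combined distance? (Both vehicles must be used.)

Try each way of splitting the stops between the two vehicles (each non-empty) and, for each split, find the best tour for each vehicle:
  {N1} + {N2, N3, N4, N5, N6}: 14 + 112 = 126
  {N2} + {N1, N3, N4, N5, N6}: 68 + 87 = 155
  {N1, N2} + {N3, N4, N5, N6}: 68 + 87 = 155
  {N3} + {N1, N2, N4, N5, N6}: 40 + 102 = 142
  {N1, N3} + {N2, N4, N5, N6}: 49 + 102 = 151
  {N2, N3} + {N1, N4, N5, N6}: 79 + 74 = 153
  … (31 splits in total)
  {N1, N2, N3, N4, N5} + {N6}: 109 + 16 = 125  ← best
Best: vehicle 1 Hub → N1 → N4 → N2 → N3 → N5 → Hub = 109; vehicle 2 Hub → N6 → Hub = 16; combined 125.

125 m — the smallest possible combined total.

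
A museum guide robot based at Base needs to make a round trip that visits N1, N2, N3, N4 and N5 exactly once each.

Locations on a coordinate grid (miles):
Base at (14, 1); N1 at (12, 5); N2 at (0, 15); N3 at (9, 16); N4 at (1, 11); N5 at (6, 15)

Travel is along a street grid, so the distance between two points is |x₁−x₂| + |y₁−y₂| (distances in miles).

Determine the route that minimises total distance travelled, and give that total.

58 miles — the shortest possible round trip.

There are 60 distinct closed tours to check (reversals are equivalent).
Base-N1-N2-N3-N4-N5-Base: 6+22+10+13+9+22 = 82
Base-N1-N2-N3-N5-N4-Base: 6+22+10+4+9+23 = 74
Base-N1-N2-N4-N3-N5-Base: 6+22+5+13+4+22 = 72
Base-N1-N2-N4-N5-N3-Base: 6+22+5+9+4+20 = 66
Base-N1-N2-N5-N3-N4-Base: 6+22+6+4+13+23 = 74
Base-N1-N2-N5-N4-N3-Base: 6+22+6+9+13+20 = 76
Base-N1-N3-N2-N4-N5-Base: 6+14+10+5+9+22 = 66
Base-N1-N3-N2-N5-N4-Base: 6+14+10+6+9+23 = 68
Base-N1-N3-N4-N2-N5-Base: 6+14+13+5+6+22 = 66
Base-N1-N3-N4-N5-N2-Base: 6+14+13+9+6+28 = 76
Base-N1-N3-N5-N2-N4-Base: 6+14+4+6+5+23 = 58
Base-N1-N3-N5-N4-N2-Base: 6+14+4+9+5+28 = 66
Base-N1-N4-N2-N3-N5-Base: 6+17+5+10+4+22 = 64
Base-N1-N4-N2-N5-N3-Base: 6+17+5+6+4+20 = 58
… (46 more)
The minimum is 58.
One optimal route: Base → N1 → N3 → N5 → N2 → N4 → Base (or its reverse).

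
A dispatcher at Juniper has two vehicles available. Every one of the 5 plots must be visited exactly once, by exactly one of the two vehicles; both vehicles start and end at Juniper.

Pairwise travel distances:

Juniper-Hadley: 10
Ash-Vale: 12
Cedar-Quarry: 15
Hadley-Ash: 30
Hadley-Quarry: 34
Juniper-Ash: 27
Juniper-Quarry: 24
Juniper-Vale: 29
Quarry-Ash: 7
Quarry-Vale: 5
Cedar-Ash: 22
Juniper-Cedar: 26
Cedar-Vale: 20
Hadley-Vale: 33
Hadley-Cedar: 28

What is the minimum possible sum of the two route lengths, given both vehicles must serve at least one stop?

Try each way of splitting the stops between the two vehicles (each non-empty) and, for each split, find the best tour for each vehicle:
  {Hadley} + {Cedar, Quarry, Ash, Vale}: 20 + 85 = 105
  {Cedar} + {Hadley, Quarry, Ash, Vale}: 52 + 81 = 133
  {Hadley, Cedar} + {Quarry, Ash, Vale}: 64 + 68 = 132
  {Quarry} + {Hadley, Cedar, Ash, Vale}: 48 + 97 = 145
  {Hadley, Quarry} + {Cedar, Ash, Vale}: 68 + 85 = 153
  {Cedar, Quarry} + {Hadley, Ash, Vale}: 65 + 81 = 146
  … (15 splits in total)
Best: vehicle 1 Juniper → Hadley → Juniper = 20; vehicle 2 Juniper → Cedar → Quarry → Vale → Ash → Juniper = 85; combined 105.

105 — the smallest possible combined total.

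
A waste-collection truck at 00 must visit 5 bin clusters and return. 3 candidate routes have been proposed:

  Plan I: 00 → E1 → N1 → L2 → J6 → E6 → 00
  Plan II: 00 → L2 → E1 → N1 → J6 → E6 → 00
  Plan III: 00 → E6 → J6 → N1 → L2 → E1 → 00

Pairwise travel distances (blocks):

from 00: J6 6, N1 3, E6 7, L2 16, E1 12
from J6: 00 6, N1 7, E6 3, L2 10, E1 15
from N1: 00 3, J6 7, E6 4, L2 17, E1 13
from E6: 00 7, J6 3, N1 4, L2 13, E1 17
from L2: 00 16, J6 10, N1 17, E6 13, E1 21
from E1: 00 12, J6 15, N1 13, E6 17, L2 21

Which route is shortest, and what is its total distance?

Plan I: 12 + 13 + 17 + 10 + 3 + 7 = 62
Plan II: 16 + 21 + 13 + 7 + 3 + 7 = 67
Plan III: 7 + 3 + 7 + 17 + 21 + 12 = 67

62 blocks — Plan I is the shortest.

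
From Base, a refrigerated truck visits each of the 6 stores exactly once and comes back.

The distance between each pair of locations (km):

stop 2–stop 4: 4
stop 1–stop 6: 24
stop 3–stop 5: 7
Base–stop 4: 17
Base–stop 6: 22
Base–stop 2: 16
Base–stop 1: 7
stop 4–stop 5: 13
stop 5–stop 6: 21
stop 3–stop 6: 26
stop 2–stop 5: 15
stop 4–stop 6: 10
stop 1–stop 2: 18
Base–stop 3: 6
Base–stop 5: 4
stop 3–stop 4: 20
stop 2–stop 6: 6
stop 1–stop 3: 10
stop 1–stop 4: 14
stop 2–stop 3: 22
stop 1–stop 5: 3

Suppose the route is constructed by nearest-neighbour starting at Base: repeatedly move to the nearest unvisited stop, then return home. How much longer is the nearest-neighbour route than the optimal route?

From Base: stop 5=4, stop 3=6, stop 1=7, stop 2=16, stop 4=17, stop 6=22 → choose stop 5 (4).
From stop 5: stop 1=3, stop 3=7, stop 4=13, stop 2=15, stop 6=21 → choose stop 1 (3).
From stop 1: stop 3=10, stop 4=14, stop 2=18, stop 6=24 → choose stop 3 (10).
From stop 3: stop 4=20, stop 2=22, stop 6=26 → choose stop 4 (20).
From stop 4: stop 2=4, stop 6=10 → choose stop 2 (4).
From stop 2: stop 6=6 → choose stop 6 (6).
NN route Base → stop 5 → stop 1 → stop 3 → stop 4 → stop 2 → stop 6 → Base costs 69.
Optimal: Base → stop 2 → stop 6 → stop 4 → stop 1 → stop 5 → stop 3 → Base costs 62 (by enumerating all 360 distinct tours).
Excess = 69 − 62 = 7.

Excess over optimum: 7 km.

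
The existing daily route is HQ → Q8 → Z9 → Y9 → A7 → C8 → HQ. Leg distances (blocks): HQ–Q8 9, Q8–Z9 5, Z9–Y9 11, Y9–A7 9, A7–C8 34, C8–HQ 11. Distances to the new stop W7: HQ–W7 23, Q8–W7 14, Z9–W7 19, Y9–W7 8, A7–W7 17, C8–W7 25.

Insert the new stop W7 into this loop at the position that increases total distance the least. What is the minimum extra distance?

+8 blocks — insert W7 between A7 and C8.

Insertion cost between consecutive stops i–j is d(i,W7) + d(W7,j) − d(i,j):
  between HQ and Q8: 23 + 14 − 9 = 28
  between Q8 and Z9: 14 + 19 − 5 = 28
  between Z9 and Y9: 19 + 8 − 11 = 16
  between Y9 and A7: 8 + 17 − 9 = 16
  between A7 and C8: 17 + 25 − 34 = 8
  between C8 and HQ: 25 + 23 − 11 = 37
Cheapest insertion is between A7 and C8, adding 8.
New total = 79 + 8 = 87.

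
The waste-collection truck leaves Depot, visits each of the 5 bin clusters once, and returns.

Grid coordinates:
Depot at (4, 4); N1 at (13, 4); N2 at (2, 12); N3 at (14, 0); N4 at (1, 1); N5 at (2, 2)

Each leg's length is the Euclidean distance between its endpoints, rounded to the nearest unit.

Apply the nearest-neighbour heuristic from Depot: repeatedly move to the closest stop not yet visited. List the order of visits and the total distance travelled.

Total distance 44 via the nearest-neighbour route Depot → N5 → N4 → N2 → N1 → N3 → Depot.

From Depot: distances to unvisited — N5=3, N4=4, N2=8, N1=9, N3=11. Nearest is N5 (3).
From N5: distances to unvisited — N4=1, N2=10, N1=11, N3=12. Nearest is N4 (1).
From N4: distances to unvisited — N2=11, N1=12, N3=13. Nearest is N2 (11).
From N2: distances to unvisited — N1=14, N3=17. Nearest is N1 (14).
From N1: distances to unvisited — N3=4. Nearest is N3 (4).
Return N3→Depot: 11.
Total = 3 + 1 + 11 + 14 + 4 + 11 = 44.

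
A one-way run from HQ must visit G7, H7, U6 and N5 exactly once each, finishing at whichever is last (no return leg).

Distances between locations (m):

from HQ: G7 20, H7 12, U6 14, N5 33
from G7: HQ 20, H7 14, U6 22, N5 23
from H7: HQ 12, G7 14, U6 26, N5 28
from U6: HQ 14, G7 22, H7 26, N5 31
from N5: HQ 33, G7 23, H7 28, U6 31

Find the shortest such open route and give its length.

There are 4! = 24 possible orderings.
HQ → G7 → H7 → U6 → N5: 20+14+26+31 = 91
HQ → G7 → H7 → N5 → U6: 20+14+28+31 = 93
HQ → G7 → U6 → H7 → N5: 20+22+26+28 = 96
HQ → G7 → U6 → N5 → H7: 20+22+31+28 = 101
HQ → G7 → N5 → H7 → U6: 20+23+28+26 = 97
HQ → G7 → N5 → U6 → H7: 20+23+31+26 = 100
HQ → H7 → G7 → U6 → N5: 12+14+22+31 = 79
HQ → H7 → G7 → N5 → U6: 12+14+23+31 = 80
HQ → H7 → U6 → G7 → N5: 12+26+22+23 = 83
HQ → H7 → U6 → N5 → G7: 12+26+31+23 = 92
HQ → H7 → N5 → G7 → U6: 12+28+23+22 = 85
HQ → H7 → N5 → U6 → G7: 12+28+31+22 = 93
HQ → U6 → G7 → H7 → N5: 14+22+14+28 = 78
HQ → U6 → G7 → N5 → H7: 14+22+23+28 = 87
… (10 more)
HQ → U6 → H7 → G7 → N5: 14+26+14+23 = 77  ← best
The minimum is 77.
One shortest path: HQ → U6 → H7 → G7 → N5.

Minimum one-way distance = 77 m.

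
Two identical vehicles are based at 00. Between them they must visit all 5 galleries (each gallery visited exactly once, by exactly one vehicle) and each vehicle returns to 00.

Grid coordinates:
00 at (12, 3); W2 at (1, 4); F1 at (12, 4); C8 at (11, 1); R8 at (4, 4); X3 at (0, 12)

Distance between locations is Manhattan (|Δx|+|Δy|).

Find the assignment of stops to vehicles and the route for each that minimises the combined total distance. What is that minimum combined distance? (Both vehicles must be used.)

Minimum combined distance: 48.

There are 2^4 − 1 = 15 ways to divide the 5 stops into two non-empty groups. For each, the best each vehicle can do is its own shortest tour through its group:
  {W2} + {F1, C8, R8, X3}: 24 + 46 = 70
  {F1} + {W2, C8, R8, X3}: 2 + 46 = 48
  {W2, F1} + {C8, R8, X3}: 24 + 46 = 70
  {C8} + {W2, F1, R8, X3}: 6 + 42 = 48
  {W2, C8} + {F1, R8, X3}: 28 + 42 = 70
  {F1, C8} + {W2, R8, X3}: 8 + 42 = 50
  … (15 splits in total)
Best: vehicle 1 00 → F1 → 00 = 2; vehicle 2 00 → W2 → X3 → R8 → C8 → 00 = 46; combined 48.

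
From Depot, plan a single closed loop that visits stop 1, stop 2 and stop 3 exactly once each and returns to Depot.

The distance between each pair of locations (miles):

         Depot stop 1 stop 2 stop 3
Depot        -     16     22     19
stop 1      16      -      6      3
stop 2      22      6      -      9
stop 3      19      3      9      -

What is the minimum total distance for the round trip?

Shortest round trip = 50 miles.

There are 3 distinct closed tours to check (reversals are equivalent).
Depot-stop 1-stop 2-stop 3-Depot: 16+6+9+19 = 50
Depot-stop 1-stop 3-stop 2-Depot: 16+3+9+22 = 50
Depot-stop 2-stop 1-stop 3-Depot: 22+6+3+19 = 50
The minimum is 50.
One optimal route: Depot → stop 1 → stop 2 → stop 3 → Depot (or its reverse).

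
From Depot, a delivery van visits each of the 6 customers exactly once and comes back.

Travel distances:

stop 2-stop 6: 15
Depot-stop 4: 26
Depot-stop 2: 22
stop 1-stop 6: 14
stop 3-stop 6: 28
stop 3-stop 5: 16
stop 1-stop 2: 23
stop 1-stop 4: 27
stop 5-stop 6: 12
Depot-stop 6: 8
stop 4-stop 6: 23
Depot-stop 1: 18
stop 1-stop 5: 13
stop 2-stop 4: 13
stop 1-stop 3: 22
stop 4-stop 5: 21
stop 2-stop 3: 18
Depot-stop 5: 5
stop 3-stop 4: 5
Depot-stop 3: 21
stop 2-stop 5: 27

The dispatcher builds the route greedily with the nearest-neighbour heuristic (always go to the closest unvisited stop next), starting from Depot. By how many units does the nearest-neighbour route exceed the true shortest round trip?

The nearest-neighbour route is 12 longer than optimal.

Depot: stop 5=5, stop 6=8, stop 1=18, stop 3=21, stop 2=22, stop 4=26 ⇒ stop 5
stop 5: stop 6=12, stop 1=13, stop 3=16, stop 4=21, stop 2=27 ⇒ stop 6
stop 6: stop 1=14, stop 2=15, stop 4=23, stop 3=28 ⇒ stop 1
stop 1: stop 3=22, stop 2=23, stop 4=27 ⇒ stop 3
stop 3: stop 4=5, stop 2=18 ⇒ stop 4
stop 4: stop 2=13 ⇒ stop 2
NN route Depot → stop 5 → stop 6 → stop 1 → stop 3 → stop 4 → stop 2 → Depot costs 93.
Optimal: Depot → stop 5 → stop 1 → stop 3 → stop 4 → stop 2 → stop 6 → Depot costs 81 (by enumerating all 360 distinct tours).
Excess = 93 − 81 = 12.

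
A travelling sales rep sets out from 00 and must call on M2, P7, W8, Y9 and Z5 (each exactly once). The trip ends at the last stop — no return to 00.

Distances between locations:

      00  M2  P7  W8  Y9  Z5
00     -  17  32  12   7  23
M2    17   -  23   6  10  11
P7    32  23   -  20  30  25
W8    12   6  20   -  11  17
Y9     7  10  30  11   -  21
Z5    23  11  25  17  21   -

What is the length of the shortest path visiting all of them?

There are 5! = 120 possible orderings.
00 → M2 → P7 → W8 → Y9 → Z5: 17+23+20+11+21 = 92
00 → M2 → P7 → W8 → Z5 → Y9: 17+23+20+17+21 = 98
00 → M2 → P7 → Y9 → W8 → Z5: 17+23+30+11+17 = 98
00 → M2 → P7 → Y9 → Z5 → W8: 17+23+30+21+17 = 108
00 → M2 → P7 → Z5 → W8 → Y9: 17+23+25+17+11 = 93
00 → M2 → P7 → Z5 → Y9 → W8: 17+23+25+21+11 = 97
00 → M2 → W8 → P7 → Y9 → Z5: 17+6+20+30+21 = 94
00 → M2 → W8 → P7 → Z5 → Y9: 17+6+20+25+21 = 89
00 → M2 → W8 → Y9 → P7 → Z5: 17+6+11+30+25 = 89
00 → M2 → W8 → Y9 → Z5 → P7: 17+6+11+21+25 = 80
00 → M2 → W8 → Z5 → P7 → Y9: 17+6+17+25+30 = 95
00 → M2 → W8 → Z5 → Y9 → P7: 17+6+17+21+30 = 91
00 → M2 → Y9 → P7 → W8 → Z5: 17+10+30+20+17 = 94
00 → M2 → Y9 → P7 → Z5 → W8: 17+10+30+25+17 = 99
… (106 more)
00 → Y9 → W8 → M2 → Z5 → P7: 7+11+6+11+25 = 60  ← best
The minimum is 60.
One shortest path: 00 → Y9 → W8 → M2 → Z5 → P7.

Shortest open route: 60.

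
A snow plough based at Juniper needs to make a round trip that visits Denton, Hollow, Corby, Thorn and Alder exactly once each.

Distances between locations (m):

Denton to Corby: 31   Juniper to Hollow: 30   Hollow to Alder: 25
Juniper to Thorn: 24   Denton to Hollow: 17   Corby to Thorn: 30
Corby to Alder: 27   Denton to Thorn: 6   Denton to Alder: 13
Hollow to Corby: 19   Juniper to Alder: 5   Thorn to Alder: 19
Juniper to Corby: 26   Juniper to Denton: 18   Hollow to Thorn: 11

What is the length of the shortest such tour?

There are 60 distinct closed tours to check (reversals are equivalent).
Juniper→Denton→Hollow→Corby→Thorn→Alder→Juniper: 18+17+19+30+19+5 = 108
Juniper→Denton→Hollow→Corby→Alder→Thorn→Juniper: 18+17+19+27+19+24 = 124
Juniper→Denton→Hollow→Thorn→Corby→Alder→Juniper: 18+17+11+30+27+5 = 108
Juniper→Denton→Hollow→Thorn→Alder→Corby→Juniper: 18+17+11+19+27+26 = 118
Juniper→Denton→Hollow→Alder→Corby→Thorn→Juniper: 18+17+25+27+30+24 = 141
Juniper→Denton→Hollow→Alder→Thorn→Corby→Juniper: 18+17+25+19+30+26 = 135
Juniper→Denton→Corby→Hollow→Thorn→Alder→Juniper: 18+31+19+11+19+5 = 103
Juniper→Denton→Corby→Hollow→Alder→Thorn→Juniper: 18+31+19+25+19+24 = 136
Juniper→Denton→Corby→Thorn→Hollow→Alder→Juniper: 18+31+30+11+25+5 = 120
Juniper→Denton→Corby→Thorn→Alder→Hollow→Juniper: 18+31+30+19+25+30 = 153
Juniper→Denton→Corby→Alder→Hollow→Thorn→Juniper: 18+31+27+25+11+24 = 136
Juniper→Denton→Corby→Alder→Thorn→Hollow→Juniper: 18+31+27+19+11+30 = 136
Juniper→Denton→Thorn→Hollow→Corby→Alder→Juniper: 18+6+11+19+27+5 = 86
Juniper→Denton→Thorn→Hollow→Alder→Corby→Juniper: 18+6+11+25+27+26 = 113
… (46 more)
Juniper→Corby→Hollow→Thorn→Denton→Alder→Juniper: 26+19+11+6+13+5 = 80  ← best
The minimum is 80.
One optimal route: Juniper → Corby → Hollow → Thorn → Denton → Alder → Juniper (or its reverse).

Minimum total distance: 80 m.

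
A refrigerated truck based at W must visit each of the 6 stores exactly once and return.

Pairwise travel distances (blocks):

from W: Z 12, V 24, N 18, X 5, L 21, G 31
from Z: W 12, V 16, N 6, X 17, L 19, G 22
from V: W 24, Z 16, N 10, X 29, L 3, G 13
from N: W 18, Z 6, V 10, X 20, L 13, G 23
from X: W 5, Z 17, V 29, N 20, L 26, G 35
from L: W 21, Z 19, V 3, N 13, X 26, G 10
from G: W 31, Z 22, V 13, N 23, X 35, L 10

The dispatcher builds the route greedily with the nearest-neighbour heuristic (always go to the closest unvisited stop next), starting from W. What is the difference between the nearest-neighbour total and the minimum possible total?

From W: X=5, Z=12, N=18, L=21, V=24, G=31 → choose X (5).
From X: Z=17, N=20, L=26, V=29, G=35 → choose Z (17).
From Z: N=6, V=16, L=19, G=22 → choose N (6).
From N: V=10, L=13, G=23 → choose V (10).
From V: L=3, G=13 → choose L (3).
From L: G=10 → choose G (10).
NN route W → X → Z → N → V → L → G → W costs 82.
Optimal: W → Z → N → V → L → G → X → W costs 81 (by enumerating all 360 distinct tours).
Excess = 82 − 81 = 1.

Excess over optimum: 1 blocks.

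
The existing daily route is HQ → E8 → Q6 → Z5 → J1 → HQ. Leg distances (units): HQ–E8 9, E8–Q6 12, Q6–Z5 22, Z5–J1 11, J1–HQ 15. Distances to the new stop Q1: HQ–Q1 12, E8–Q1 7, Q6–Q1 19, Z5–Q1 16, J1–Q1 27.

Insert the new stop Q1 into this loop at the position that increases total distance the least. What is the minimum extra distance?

Minimum extra distance: 10, inserting Q1 between HQ and E8.

Insertion cost between consecutive stops i–j is d(i,Q1) + d(Q1,j) − d(i,j):
  between HQ and E8: 12 + 7 − 9 = 10
  between E8 and Q6: 7 + 19 − 12 = 14
  between Q6 and Z5: 19 + 16 − 22 = 13
  between Z5 and J1: 16 + 27 − 11 = 32
  between J1 and HQ: 27 + 12 − 15 = 24
Cheapest insertion is between HQ and E8, adding 10.
New total = 69 + 10 = 79.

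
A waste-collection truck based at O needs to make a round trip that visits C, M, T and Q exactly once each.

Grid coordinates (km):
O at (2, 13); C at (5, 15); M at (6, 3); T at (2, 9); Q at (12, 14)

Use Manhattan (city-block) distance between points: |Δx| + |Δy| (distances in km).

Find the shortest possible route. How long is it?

There are 12 distinct closed tours to check (reversals are equivalent).
O-C-M-T-Q-O: 5+13+10+15+11 = 54
O-C-M-Q-T-O: 5+13+17+15+4 = 54
O-C-T-M-Q-O: 5+9+10+17+11 = 52
O-C-T-Q-M-O: 5+9+15+17+14 = 60
O-C-Q-M-T-O: 5+8+17+10+4 = 44
O-C-Q-T-M-O: 5+8+15+10+14 = 52
O-M-C-T-Q-O: 14+13+9+15+11 = 62
O-M-C-Q-T-O: 14+13+8+15+4 = 54
O-M-T-C-Q-O: 14+10+9+8+11 = 52
O-M-Q-C-T-O: 14+17+8+9+4 = 52
O-T-C-M-Q-O: 4+9+13+17+11 = 54
O-T-M-C-Q-O: 4+10+13+8+11 = 46
The minimum is 44.
One optimal route: O → C → Q → M → T → O (or its reverse).

44 km — the shortest possible round trip.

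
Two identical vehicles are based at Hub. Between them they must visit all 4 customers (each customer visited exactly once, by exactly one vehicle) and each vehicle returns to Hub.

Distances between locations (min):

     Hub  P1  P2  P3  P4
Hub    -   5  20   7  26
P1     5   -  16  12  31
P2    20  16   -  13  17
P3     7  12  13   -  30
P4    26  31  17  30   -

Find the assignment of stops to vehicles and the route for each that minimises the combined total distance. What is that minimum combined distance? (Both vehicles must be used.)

73 min — the smallest possible combined total.

There are 2^3 − 1 = 7 ways to divide the 4 stops into two non-empty groups. For each, the best each vehicle can do is its own shortest tour through its group:
  {P1} + {P2, P3, P4}: 10 + 63 = 73
  {P2} + {P1, P3, P4}: 40 + 73 = 113
  {P1, P2} + {P3, P4}: 41 + 63 = 104
  {P3} + {P1, P2, P4}: 14 + 64 = 78
  {P1, P3} + {P2, P4}: 24 + 63 = 87
  {P2, P3} + {P1, P4}: 40 + 62 = 102
  … (7 splits in total)
Best: vehicle 1 Hub → P1 → Hub = 10; vehicle 2 Hub → P3 → P2 → P4 → Hub = 63; combined 73.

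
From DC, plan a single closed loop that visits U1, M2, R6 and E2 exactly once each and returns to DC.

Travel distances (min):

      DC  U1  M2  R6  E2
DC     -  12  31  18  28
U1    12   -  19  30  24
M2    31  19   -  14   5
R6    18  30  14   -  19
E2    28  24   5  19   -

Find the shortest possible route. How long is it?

With 4 stops there are 4!/2 = 12 distinct round trips (a route and its reverse cost the same).
DC → U1 → M2 → R6 → E2 → DC: 12+19+14+19+28 = 92
DC → U1 → M2 → E2 → R6 → DC: 12+19+5+19+18 = 73
DC → U1 → R6 → M2 → E2 → DC: 12+30+14+5+28 = 89
DC → U1 → R6 → E2 → M2 → DC: 12+30+19+5+31 = 97
DC → U1 → E2 → M2 → R6 → DC: 12+24+5+14+18 = 73
DC → U1 → E2 → R6 → M2 → DC: 12+24+19+14+31 = 100
DC → M2 → U1 → R6 → E2 → DC: 31+19+30+19+28 = 127
DC → M2 → U1 → E2 → R6 → DC: 31+19+24+19+18 = 111
DC → M2 → R6 → U1 → E2 → DC: 31+14+30+24+28 = 127
DC → M2 → E2 → U1 → R6 → DC: 31+5+24+30+18 = 108
DC → R6 → U1 → M2 → E2 → DC: 18+30+19+5+28 = 100
DC → R6 → M2 → U1 → E2 → DC: 18+14+19+24+28 = 103
The minimum is 73.
One optimal route: DC → U1 → M2 → E2 → R6 → DC (or its reverse).

Shortest round trip = 73 min.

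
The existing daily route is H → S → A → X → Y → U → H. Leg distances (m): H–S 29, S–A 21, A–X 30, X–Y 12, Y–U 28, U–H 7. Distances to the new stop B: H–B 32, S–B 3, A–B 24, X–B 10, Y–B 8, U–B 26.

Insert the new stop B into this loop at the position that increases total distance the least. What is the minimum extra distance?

Insertion cost between consecutive stops i–j is d(i,B) + d(B,j) − d(i,j):
  between H and S: 32 + 3 − 29 = 6
  between S and A: 3 + 24 − 21 = 6
  between A and X: 24 + 10 − 30 = 4
  between X and Y: 10 + 8 − 12 = 6
  between Y and U: 8 + 26 − 28 = 6
  between U and H: 26 + 32 − 7 = 51
Cheapest insertion is between A and X, adding 4.
New total = 127 + 4 = 131.

+4 m — insert B between A and X.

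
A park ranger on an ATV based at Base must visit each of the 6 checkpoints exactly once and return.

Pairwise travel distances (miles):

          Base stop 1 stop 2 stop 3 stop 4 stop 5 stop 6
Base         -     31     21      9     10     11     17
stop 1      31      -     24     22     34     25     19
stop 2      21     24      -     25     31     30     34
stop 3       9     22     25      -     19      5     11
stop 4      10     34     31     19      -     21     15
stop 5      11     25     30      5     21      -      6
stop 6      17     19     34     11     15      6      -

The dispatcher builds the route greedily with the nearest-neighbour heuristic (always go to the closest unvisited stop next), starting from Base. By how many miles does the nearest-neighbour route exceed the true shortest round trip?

18 miles longer than the optimal tour.

From Base: stop 3=9, stop 4=10, stop 5=11, stop 6=17, stop 2=21, stop 1=31 → choose stop 3 (9).
From stop 3: stop 5=5, stop 6=11, stop 4=19, stop 1=22, stop 2=25 → choose stop 5 (5).
From stop 5: stop 6=6, stop 4=21, stop 1=25, stop 2=30 → choose stop 6 (6).
From stop 6: stop 4=15, stop 1=19, stop 2=34 → choose stop 4 (15).
From stop 4: stop 2=31, stop 1=34 → choose stop 2 (31).
From stop 2: stop 1=24 → choose stop 1 (24).
NN route Base → stop 3 → stop 5 → stop 6 → stop 4 → stop 2 → stop 1 → Base costs 121.
Optimal: Base → stop 2 → stop 1 → stop 3 → stop 5 → stop 6 → stop 4 → Base costs 103 (by enumerating all 360 distinct tours).
Excess = 121 − 103 = 18.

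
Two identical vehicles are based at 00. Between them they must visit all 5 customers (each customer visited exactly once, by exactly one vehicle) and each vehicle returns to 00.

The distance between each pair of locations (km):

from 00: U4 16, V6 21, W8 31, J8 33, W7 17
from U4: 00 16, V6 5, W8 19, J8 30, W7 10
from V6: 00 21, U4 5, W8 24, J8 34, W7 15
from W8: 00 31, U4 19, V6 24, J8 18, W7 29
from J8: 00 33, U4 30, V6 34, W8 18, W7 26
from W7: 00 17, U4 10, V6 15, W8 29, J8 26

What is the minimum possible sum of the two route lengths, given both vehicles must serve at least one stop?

Check every non-empty split of the stops between the two vehicles; for each half take its own optimal tour:
  {U4} + {V6, W8, J8, W7}: 32 + 106 = 138
  {V6} + {U4, W8, J8, W7}: 42 + 96 = 138
  {U4, V6} + {W8, J8, W7}: 42 + 92 = 134
  {W8} + {U4, V6, J8, W7}: 62 + 95 = 157
  {U4, W8} + {V6, J8, W7}: 66 + 95 = 161
  {V6, W8} + {U4, J8, W7}: 76 + 85 = 161
  … (15 splits in total)
  {U4, V6, W8, J8} + {W7}: 96 + 34 = 130  ← best
Best: vehicle 1 00 → U4 → V6 → W8 → J8 → 00 = 96; vehicle 2 00 → W7 → 00 = 34; combined 130.

130 km — the smallest possible combined total.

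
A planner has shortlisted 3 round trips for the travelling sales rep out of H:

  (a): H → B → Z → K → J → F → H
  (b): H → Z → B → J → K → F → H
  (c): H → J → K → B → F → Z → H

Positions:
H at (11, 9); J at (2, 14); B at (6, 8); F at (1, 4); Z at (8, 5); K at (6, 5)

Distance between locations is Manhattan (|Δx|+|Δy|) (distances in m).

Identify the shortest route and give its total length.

52 m — (a) is the shortest.

(a): 6 + 5 + 2 + 13 + 11 + 15 = 52
(b): 7 + 5 + 10 + 13 + 6 + 15 = 56
(c): 14 + 13 + 3 + 9 + 8 + 7 = 54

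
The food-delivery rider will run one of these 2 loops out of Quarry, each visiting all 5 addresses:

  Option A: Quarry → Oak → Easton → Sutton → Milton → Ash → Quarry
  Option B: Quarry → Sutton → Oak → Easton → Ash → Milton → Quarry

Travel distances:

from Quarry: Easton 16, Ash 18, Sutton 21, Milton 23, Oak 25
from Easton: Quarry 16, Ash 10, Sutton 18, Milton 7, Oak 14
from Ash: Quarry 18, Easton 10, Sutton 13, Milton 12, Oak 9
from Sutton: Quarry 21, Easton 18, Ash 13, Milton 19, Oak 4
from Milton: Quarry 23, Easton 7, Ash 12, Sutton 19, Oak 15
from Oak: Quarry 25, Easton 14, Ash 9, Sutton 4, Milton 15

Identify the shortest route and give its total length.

Option A: 25 + 14 + 18 + 19 + 12 + 18 = 106
Option B: 21 + 4 + 14 + 10 + 12 + 23 = 84

84 — Option B is the shortest.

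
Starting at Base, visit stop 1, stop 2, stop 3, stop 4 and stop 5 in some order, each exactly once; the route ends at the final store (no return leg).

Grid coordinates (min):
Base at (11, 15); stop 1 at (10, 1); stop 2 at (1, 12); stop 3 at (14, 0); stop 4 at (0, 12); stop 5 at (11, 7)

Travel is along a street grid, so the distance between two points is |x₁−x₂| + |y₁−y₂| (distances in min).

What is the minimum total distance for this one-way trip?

There are 5! = 120 possible orderings.
Base→stop 1→stop 2→stop 3→stop 4→stop 5: 15+20+25+26+16 = 102
Base→stop 1→stop 2→stop 3→stop 5→stop 4: 15+20+25+10+16 = 86
Base→stop 1→stop 2→stop 4→stop 3→stop 5: 15+20+1+26+10 = 72
Base→stop 1→stop 2→stop 4→stop 5→stop 3: 15+20+1+16+10 = 62
Base→stop 1→stop 2→stop 5→stop 3→stop 4: 15+20+15+10+26 = 86
Base→stop 1→stop 2→stop 5→stop 4→stop 3: 15+20+15+16+26 = 92
Base→stop 1→stop 3→stop 2→stop 4→stop 5: 15+5+25+1+16 = 62
Base→stop 1→stop 3→stop 2→stop 5→stop 4: 15+5+25+15+16 = 76
Base→stop 1→stop 3→stop 4→stop 2→stop 5: 15+5+26+1+15 = 62
Base→stop 1→stop 3→stop 4→stop 5→stop 2: 15+5+26+16+15 = 77
Base→stop 1→stop 3→stop 5→stop 2→stop 4: 15+5+10+15+1 = 46
Base→stop 1→stop 3→stop 5→stop 4→stop 2: 15+5+10+16+1 = 47
Base→stop 1→stop 4→stop 2→stop 3→stop 5: 15+21+1+25+10 = 72
Base→stop 1→stop 4→stop 2→stop 5→stop 3: 15+21+1+15+10 = 62
… (106 more)
Base→stop 2→stop 4→stop 5→stop 1→stop 3: 13+1+16+7+5 = 42  ← best
The minimum is 42.
One shortest path: Base → stop 2 → stop 4 → stop 5 → stop 1 → stop 3.

Shortest open route: 42 min.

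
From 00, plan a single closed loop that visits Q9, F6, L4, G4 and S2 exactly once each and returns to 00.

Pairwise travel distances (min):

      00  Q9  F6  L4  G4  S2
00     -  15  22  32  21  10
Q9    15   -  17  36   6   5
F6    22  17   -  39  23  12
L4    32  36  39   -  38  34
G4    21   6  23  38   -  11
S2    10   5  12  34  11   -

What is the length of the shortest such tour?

00 - Q9 - F6 - L4 - G4 - S2 - 00: 15+17+39+38+11+10 = 130
00 - Q9 - F6 - L4 - S2 - G4 - 00: 15+17+39+34+11+21 = 137
00 - Q9 - F6 - G4 - L4 - S2 - 00: 15+17+23+38+34+10 = 137
00 - Q9 - F6 - G4 - S2 - L4 - 00: 15+17+23+11+34+32 = 132
00 - Q9 - F6 - S2 - L4 - G4 - 00: 15+17+12+34+38+21 = 137
00 - Q9 - F6 - S2 - G4 - L4 - 00: 15+17+12+11+38+32 = 125
00 - Q9 - L4 - F6 - G4 - S2 - 00: 15+36+39+23+11+10 = 134
00 - Q9 - L4 - F6 - S2 - G4 - 00: 15+36+39+12+11+21 = 134
00 - Q9 - L4 - G4 - F6 - S2 - 00: 15+36+38+23+12+10 = 134
00 - Q9 - L4 - G4 - S2 - F6 - 00: 15+36+38+11+12+22 = 134
00 - Q9 - L4 - S2 - F6 - G4 - 00: 15+36+34+12+23+21 = 141
00 - Q9 - L4 - S2 - G4 - F6 - 00: 15+36+34+11+23+22 = 141
00 - Q9 - G4 - F6 - L4 - S2 - 00: 15+6+23+39+34+10 = 127
00 - Q9 - G4 - F6 - S2 - L4 - 00: 15+6+23+12+34+32 = 122
… (46 more)
00 - Q9 - G4 - S2 - F6 - L4 - 00: 15+6+11+12+39+32 = 115  ← best
The minimum is 115.
One optimal route: 00 → Q9 → G4 → S2 → F6 → L4 → 00 (or its reverse).

115 min — the shortest possible round trip.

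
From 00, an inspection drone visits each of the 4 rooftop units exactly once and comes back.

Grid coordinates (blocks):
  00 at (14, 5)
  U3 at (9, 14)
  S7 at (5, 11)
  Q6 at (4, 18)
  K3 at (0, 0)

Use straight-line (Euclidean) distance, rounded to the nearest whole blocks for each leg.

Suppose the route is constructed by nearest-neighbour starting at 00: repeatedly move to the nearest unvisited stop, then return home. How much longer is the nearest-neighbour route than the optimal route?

00: U3=10, S7=11, K3=15, Q6=16 ⇒ U3
U3: S7=5, Q6=6, K3=17 ⇒ S7
S7: Q6=7, K3=12 ⇒ Q6
Q6: K3=18 ⇒ K3
NN route 00 → U3 → S7 → Q6 → K3 → 00 costs 55.
Optimal: 00 → U3 → Q6 → S7 → K3 → 00 costs 50 (by enumerating all 12 distinct tours).
Excess = 55 − 50 = 5.

The nearest-neighbour route is 5 blocks longer than optimal.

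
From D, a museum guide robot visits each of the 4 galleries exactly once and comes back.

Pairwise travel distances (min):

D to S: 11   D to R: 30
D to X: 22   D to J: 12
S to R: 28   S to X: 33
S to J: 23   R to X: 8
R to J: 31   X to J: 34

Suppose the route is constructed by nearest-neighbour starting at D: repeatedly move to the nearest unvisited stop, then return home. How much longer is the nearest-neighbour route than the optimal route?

2 min longer than the optimal tour.

D: S=11, J=12, X=22, R=30 ⇒ S
S: J=23, R=28, X=33 ⇒ J
J: R=31, X=34 ⇒ R
R: X=8 ⇒ X
NN route D → S → J → R → X → D costs 95.
Optimal: D → S → R → X → J → D costs 93 (by enumerating all 12 distinct tours).
Excess = 95 − 93 = 2.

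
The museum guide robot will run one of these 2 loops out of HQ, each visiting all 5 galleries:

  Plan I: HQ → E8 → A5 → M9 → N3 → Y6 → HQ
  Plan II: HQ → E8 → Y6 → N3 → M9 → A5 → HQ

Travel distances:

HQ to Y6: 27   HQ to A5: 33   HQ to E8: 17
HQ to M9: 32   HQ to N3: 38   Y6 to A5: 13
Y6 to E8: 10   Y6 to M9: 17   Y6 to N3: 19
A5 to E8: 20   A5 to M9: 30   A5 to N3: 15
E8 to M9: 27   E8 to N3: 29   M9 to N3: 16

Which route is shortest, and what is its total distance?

Shortest is Plan II, total 125.

Plan I: 17 + 20 + 30 + 16 + 19 + 27 = 129
Plan II: 17 + 10 + 19 + 16 + 30 + 33 = 125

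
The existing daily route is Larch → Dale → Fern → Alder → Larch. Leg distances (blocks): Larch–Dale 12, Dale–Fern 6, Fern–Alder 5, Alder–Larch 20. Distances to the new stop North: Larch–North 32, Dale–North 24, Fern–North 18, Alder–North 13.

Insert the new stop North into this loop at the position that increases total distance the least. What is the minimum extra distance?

Adding 25 blocks by placing North on the Alder–Larch leg.

Insertion cost between consecutive stops i–j is d(i,North) + d(North,j) − d(i,j):
  between Larch and Dale: 32 + 24 − 12 = 44
  between Dale and Fern: 24 + 18 − 6 = 36
  between Fern and Alder: 18 + 13 − 5 = 26
  between Alder and Larch: 13 + 32 − 20 = 25
Cheapest insertion is between Alder and Larch, adding 25.
New total = 43 + 25 = 68.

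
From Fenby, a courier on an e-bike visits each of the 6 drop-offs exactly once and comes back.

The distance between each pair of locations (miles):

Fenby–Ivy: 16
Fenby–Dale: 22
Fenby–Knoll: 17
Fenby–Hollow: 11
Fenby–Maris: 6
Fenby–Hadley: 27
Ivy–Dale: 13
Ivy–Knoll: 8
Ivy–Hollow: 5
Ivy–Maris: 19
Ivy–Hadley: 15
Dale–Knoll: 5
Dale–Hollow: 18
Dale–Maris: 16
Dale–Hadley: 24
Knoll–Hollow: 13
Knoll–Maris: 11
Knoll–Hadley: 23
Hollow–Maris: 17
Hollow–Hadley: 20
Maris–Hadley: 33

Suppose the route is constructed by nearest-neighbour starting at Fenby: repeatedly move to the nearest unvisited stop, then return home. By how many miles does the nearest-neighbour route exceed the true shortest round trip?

The nearest-neighbour route is 10 miles longer than optimal.

From Fenby: Maris=6, Hollow=11, Ivy=16, Knoll=17, Dale=22, Hadley=27 → choose Maris (6).
From Maris: Knoll=11, Dale=16, Hollow=17, Ivy=19, Hadley=33 → choose Knoll (11).
From Knoll: Dale=5, Ivy=8, Hollow=13, Hadley=23 → choose Dale (5).
From Dale: Ivy=13, Hollow=18, Hadley=24 → choose Ivy (13).
From Ivy: Hollow=5, Hadley=15 → choose Hollow (5).
From Hollow: Hadley=20 → choose Hadley (20).
NN route Fenby → Maris → Knoll → Dale → Ivy → Hollow → Hadley → Fenby costs 87.
Optimal: Fenby → Hollow → Ivy → Hadley → Dale → Knoll → Maris → Fenby costs 77 (by enumerating all 360 distinct tours).
Excess = 87 − 77 = 10.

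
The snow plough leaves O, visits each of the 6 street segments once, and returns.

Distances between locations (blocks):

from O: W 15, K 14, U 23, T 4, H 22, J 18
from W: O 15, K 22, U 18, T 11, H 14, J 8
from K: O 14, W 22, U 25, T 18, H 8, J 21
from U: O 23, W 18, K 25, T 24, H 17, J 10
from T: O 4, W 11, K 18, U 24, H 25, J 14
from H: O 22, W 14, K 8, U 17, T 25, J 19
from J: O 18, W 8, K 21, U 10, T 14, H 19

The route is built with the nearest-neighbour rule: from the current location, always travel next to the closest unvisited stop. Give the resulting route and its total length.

From O: distances to unvisited — T=4, K=14, W=15, J=18, H=22, U=23. Nearest is T (4).
From T: distances to unvisited — W=11, J=14, K=18, U=24, H=25. Nearest is W (11).
From W: distances to unvisited — J=8, H=14, U=18, K=22. Nearest is J (8).
From J: distances to unvisited — U=10, H=19, K=21. Nearest is U (10).
From U: distances to unvisited — H=17, K=25. Nearest is H (17).
From H: distances to unvisited — K=8. Nearest is K (8).
Return K→O: 14.
Total = 4 + 11 + 8 + 10 + 17 + 8 + 14 = 72.

Total distance 72 blocks via the nearest-neighbour route O → T → W → J → U → H → K → O.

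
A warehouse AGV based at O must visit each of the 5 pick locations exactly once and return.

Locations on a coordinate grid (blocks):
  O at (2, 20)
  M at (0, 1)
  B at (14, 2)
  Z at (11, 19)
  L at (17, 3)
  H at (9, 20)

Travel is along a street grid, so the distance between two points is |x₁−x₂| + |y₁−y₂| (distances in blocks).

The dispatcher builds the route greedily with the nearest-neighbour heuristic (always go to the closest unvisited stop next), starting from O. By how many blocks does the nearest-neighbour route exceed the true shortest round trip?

Excess over optimum: 2 blocks.

From O: H=7, Z=10, M=21, B=30, L=32 → choose H (7).
From H: Z=3, B=23, L=25, M=28 → choose Z (3).
From Z: B=20, L=22, M=29 → choose B (20).
From B: L=4, M=15 → choose L (4).
From L: M=19 → choose M (19).
NN route O → H → Z → B → L → M → O costs 74.
Optimal: O → M → B → L → Z → H → O costs 72 (by enumerating all 60 distinct tours).
Excess = 74 − 72 = 2.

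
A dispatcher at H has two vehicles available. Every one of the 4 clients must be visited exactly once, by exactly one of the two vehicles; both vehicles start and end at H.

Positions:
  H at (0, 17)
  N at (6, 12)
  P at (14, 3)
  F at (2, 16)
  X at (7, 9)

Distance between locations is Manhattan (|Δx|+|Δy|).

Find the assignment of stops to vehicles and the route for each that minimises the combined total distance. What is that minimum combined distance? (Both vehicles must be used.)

Minimum combined distance: 62.

There are 2^3 − 1 = 7 ways to divide the 4 stops into two non-empty groups. For each, the best each vehicle can do is its own shortest tour through its group:
  {N} + {P, F, X}: 22 + 56 = 78
  {P} + {N, F, X}: 56 + 30 = 86
  {N, P} + {F, X}: 56 + 30 = 86
  {F} + {N, P, X}: 6 + 56 = 62
  {N, F} + {P, X}: 22 + 56 = 78
  {P, F} + {N, X}: 56 + 30 = 86
  … (7 splits in total)
Best: vehicle 1 H → F → H = 6; vehicle 2 H → N → P → X → H = 56; combined 62.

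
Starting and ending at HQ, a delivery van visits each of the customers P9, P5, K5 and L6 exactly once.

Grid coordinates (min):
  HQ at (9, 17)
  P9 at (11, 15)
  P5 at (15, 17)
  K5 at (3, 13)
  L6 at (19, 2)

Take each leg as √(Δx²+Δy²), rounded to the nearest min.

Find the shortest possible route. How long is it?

HQ→P9→P5→K5→L6→HQ: 3+4+13+19+18 = 57
HQ→P9→P5→L6→K5→HQ: 3+4+16+19+7 = 49
HQ→P9→K5→P5→L6→HQ: 3+8+13+16+18 = 58
HQ→P9→K5→L6→P5→HQ: 3+8+19+16+6 = 52
HQ→P9→L6→P5→K5→HQ: 3+15+16+13+7 = 54
HQ→P9→L6→K5→P5→HQ: 3+15+19+13+6 = 56
HQ→P5→P9→K5→L6→HQ: 6+4+8+19+18 = 55
HQ→P5→P9→L6→K5→HQ: 6+4+15+19+7 = 51
HQ→P5→K5→P9→L6→HQ: 6+13+8+15+18 = 60
HQ→P5→L6→P9→K5→HQ: 6+16+15+8+7 = 52
HQ→K5→P9→P5→L6→HQ: 7+8+4+16+18 = 53
HQ→K5→P5→P9→L6→HQ: 7+13+4+15+18 = 57
The minimum is 49.
One optimal route: HQ → P9 → P5 → L6 → K5 → HQ (or its reverse).

Shortest round trip = 49 min.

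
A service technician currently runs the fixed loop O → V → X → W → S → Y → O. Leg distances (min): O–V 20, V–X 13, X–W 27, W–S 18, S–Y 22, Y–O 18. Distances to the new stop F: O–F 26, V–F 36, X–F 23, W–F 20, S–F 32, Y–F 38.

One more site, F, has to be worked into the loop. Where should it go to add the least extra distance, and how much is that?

Adding 16 min by placing F on the X–W leg.

Insertion cost between consecutive stops i–j is d(i,F) + d(F,j) − d(i,j):
  between O and V: 26 + 36 − 20 = 42
  between V and X: 36 + 23 − 13 = 46
  between X and W: 23 + 20 − 27 = 16
  between W and S: 20 + 32 − 18 = 34
  between S and Y: 32 + 38 − 22 = 48
  between Y and O: 38 + 26 − 18 = 46
Cheapest insertion is between X and W, adding 16.
New total = 118 + 16 = 134.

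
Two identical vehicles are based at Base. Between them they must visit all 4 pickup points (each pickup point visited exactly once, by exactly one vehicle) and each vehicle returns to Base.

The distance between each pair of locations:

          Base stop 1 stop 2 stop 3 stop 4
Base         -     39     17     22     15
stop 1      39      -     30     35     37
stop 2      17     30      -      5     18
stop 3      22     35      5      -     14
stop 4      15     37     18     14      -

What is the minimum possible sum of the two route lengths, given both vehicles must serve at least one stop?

126 — the smallest possible combined total.

There are 2^3 − 1 = 7 ways to divide the 4 stops into two non-empty groups. For each, the best each vehicle can do is its own shortest tour through its group:
  {stop 1} + {stop 2, stop 3, stop 4}: 78 + 51 = 129
  {stop 2} + {stop 1, stop 3, stop 4}: 34 + 103 = 137
  {stop 1, stop 2} + {stop 3, stop 4}: 86 + 51 = 137
  {stop 3} + {stop 1, stop 2, stop 4}: 44 + 99 = 143
  {stop 1, stop 3} + {stop 2, stop 4}: 96 + 50 = 146
  {stop 2, stop 3} + {stop 1, stop 4}: 44 + 91 = 135
  … (7 splits in total)
  {stop 1, stop 2, stop 3} + {stop 4}: 96 + 30 = 126  ← best
Best: vehicle 1 Base → stop 1 → stop 2 → stop 3 → Base = 96; vehicle 2 Base → stop 4 → Base = 30; combined 126.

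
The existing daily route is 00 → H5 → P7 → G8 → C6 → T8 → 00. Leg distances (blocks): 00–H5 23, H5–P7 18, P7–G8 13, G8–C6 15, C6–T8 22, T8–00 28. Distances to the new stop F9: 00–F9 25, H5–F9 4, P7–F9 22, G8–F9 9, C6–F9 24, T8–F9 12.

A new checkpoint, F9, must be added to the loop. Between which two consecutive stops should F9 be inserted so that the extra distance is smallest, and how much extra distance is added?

Adding 6 blocks by placing F9 on the 00–H5 leg.

Insertion cost between consecutive stops i–j is d(i,F9) + d(F9,j) − d(i,j):
  between 00 and H5: 25 + 4 − 23 = 6
  between H5 and P7: 4 + 22 − 18 = 8
  between P7 and G8: 22 + 9 − 13 = 18
  between G8 and C6: 9 + 24 − 15 = 18
  between C6 and T8: 24 + 12 − 22 = 14
  between T8 and 00: 12 + 25 − 28 = 9
Cheapest insertion is between 00 and H5, adding 6.
New total = 119 + 6 = 125.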